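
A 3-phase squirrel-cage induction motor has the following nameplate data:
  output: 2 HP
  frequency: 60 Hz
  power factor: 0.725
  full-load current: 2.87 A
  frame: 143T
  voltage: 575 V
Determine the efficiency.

72.0 %

P_out = 2 × 746 = 1492 W
P_in = √3·V_L·I_L·cosφ = 1.732 × 575 × 2.87 × 0.725 = 2072 W
η = P_out / P_in = 1492 / 2072 = 0.720 = 72.0%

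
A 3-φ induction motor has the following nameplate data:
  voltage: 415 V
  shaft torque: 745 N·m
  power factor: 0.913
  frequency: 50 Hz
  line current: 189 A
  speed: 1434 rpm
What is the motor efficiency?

ω = 2π × 1434/60 = 150.2 rad/s; P_out = τω = 745 × 150.2 = 111899 W
P_in = √3·V_L·I_L·cosφ = 1.732 × 415 × 189 × 0.913 = 124031 W
η = P_out / P_in = 111899 / 124031 = 0.902 = 90.2%

90.2 %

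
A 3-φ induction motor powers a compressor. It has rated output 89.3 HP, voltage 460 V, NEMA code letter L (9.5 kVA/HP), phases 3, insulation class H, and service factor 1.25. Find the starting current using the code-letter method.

1060 A

S_LR = 9.5 × 89.3 = 848.35 kVA
I_LR = S_LR/(√3·V_L) = 848350/(1.732×460) = 1060 A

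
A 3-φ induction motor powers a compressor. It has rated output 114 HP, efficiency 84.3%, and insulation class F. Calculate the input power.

P_out = 114 × 746 = 85044 W
P_in = P_out/η = 85044/0.843 = 100883 W = 101 kW

101 kW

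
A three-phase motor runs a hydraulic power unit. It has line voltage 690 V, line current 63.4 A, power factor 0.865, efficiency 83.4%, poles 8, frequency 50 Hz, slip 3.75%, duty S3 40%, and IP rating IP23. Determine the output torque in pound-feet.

533 lb·ft

P_in = √3·V·I·cosφ = 1.732 × 690 × 63.4 × 0.865 = 65539 W
P_out = η·P_in = 0.834 × 65539 = 54660 W
n_s = 120×50/8 = 750 rpm; n = 750×(1−0.0375) = 722 rpm
ω = 2π×722/60 = 75.61 rad/s
τ = P_out/ω = 54660/75.61 = 722.9 N·m
In lb·ft: 722.9/1.356 = 533 lb·ft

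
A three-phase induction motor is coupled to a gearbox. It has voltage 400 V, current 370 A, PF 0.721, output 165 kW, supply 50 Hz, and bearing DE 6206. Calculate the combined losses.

P_in = √3·V·I·cosφ = 1.732×400×370×0.721 = 184818 W
P_out = 165000 W
Losses = P_in − P_out = 184818 − 165000 = 19818 W

19800 W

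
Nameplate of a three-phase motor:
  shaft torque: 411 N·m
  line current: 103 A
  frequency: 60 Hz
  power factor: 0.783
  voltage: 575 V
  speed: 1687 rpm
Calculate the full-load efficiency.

ω = 2π × 1687/60 = 176.7 rad/s; P_out = τω = 411 × 176.7 = 72624 W
P_in = √3·V_L·I_L·cosφ = 1.732 × 575 × 103 × 0.783 = 80318 W
η = P_out / P_in = 72624 / 80318 = 0.904 = 90.4%

90.4 %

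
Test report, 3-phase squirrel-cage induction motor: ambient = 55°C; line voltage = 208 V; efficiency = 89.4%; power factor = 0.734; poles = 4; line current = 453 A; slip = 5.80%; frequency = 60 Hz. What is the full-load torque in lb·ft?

445 lb·ft

P_in = √3·V·I·cosφ = 1.732 × 208 × 453 × 0.734 = 119786 W
P_out = η·P_in = 0.894 × 119786 = 107089 W
n_s = 120×60/4 = 1800 rpm; n = 1800×(1−0.058) = 1696 rpm
ω = 2π×1696/60 = 177.6 rad/s
τ = P_out/ω = 107089/177.6 = 603 N·m
In lb·ft: 603/1.356 = 445 lb·ft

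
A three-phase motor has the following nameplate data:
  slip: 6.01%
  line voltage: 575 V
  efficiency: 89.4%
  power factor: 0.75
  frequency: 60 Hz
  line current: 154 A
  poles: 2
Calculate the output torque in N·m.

P_in = √3·V·I·cosφ = 1.732 × 575 × 154 × 0.75 = 115026 W
P_out = η·P_in = 0.894 × 115026 = 102833 W
n_s = 120×60/2 = 3600 rpm; n = 3600×(1−0.0601) = 3384 rpm
ω = 2π×3384/60 = 354.4 rad/s
τ = P_out/ω = 102833/354.4 = 290 N·m

290 N·m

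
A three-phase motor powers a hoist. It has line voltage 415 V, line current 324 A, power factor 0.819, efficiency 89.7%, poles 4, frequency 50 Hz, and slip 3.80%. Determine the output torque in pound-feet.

P_in = √3·V·I·cosφ = 1.732 × 415 × 324 × 0.819 = 190733 W
P_out = η·P_in = 0.897 × 190733 = 171088 W
n_s = 120×50/4 = 1500 rpm; n = 1500×(1−0.038) = 1443 rpm
ω = 2π×1443/60 = 151.1 rad/s
τ = P_out/ω = 171088/151.1 = 1132 N·m
In lb·ft: 1132/1.356 = 835 lb·ft

835 lb·ft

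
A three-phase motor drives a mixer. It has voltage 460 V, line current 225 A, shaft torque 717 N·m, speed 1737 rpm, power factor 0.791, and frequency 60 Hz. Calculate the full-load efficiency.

ω = 2π × 1737/60 = 181.9 rad/s; P_out = τω = 717 × 181.9 = 130422 W
P_in = √3·V_L·I_L·cosφ = 1.732 × 460 × 225 × 0.791 = 141796 W
η = P_out / P_in = 130422 / 141796 = 0.920 = 92.0%

92.0 %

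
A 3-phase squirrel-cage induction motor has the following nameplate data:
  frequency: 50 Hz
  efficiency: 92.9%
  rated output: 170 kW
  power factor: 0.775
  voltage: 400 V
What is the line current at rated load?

P_out = 170 kW = 170000 W
P_in = P_out / η = 170000 / 0.929 = 182992 W
I_L = P_in / (√3·V_L·cosφ) = 182992 / (1.732 × 400 × 0.775) = 341 A

341 A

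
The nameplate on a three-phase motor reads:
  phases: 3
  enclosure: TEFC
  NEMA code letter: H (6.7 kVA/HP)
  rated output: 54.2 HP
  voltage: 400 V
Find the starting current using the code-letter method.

S_LR = 6.7 × 54.2 = 363.14 kVA
I_LR = S_LR/(√3·V_L) = 363140/(1.732×400) = 524 A

524 A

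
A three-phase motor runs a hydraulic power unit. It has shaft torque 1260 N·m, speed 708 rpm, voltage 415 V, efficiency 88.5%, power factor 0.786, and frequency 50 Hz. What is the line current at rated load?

187 A

ω = 2π×708/60 = 74.14 rad/s; P_out = τω = 1260 × 74.14 = 93416 W
P_in = P_out / η = 93416 / 0.885 = 105555 W
I_L = P_in / (√3·V_L·cosφ) = 105555 / (1.732 × 415 × 0.786) = 187 A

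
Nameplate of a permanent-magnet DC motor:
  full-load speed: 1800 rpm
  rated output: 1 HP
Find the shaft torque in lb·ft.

2.92 lb·ft

P_out = 1 × 746 = 746 W
ω = 2π × 1800/60 = 188.5 rad/s
τ = P_out/ω = 746/188.5 = 3.958 N·m
In lb·ft: 3.958/1.356 = 2.92 lb·ft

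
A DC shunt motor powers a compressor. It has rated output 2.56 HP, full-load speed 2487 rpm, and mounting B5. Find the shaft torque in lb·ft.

5.41 lb·ft

P_out = 2.56 × 746 = 1910 W
ω = 2π × 2487/60 = 260.4 rad/s
τ = P_out/ω = 1910/260.4 = 7.335 N·m
In lb·ft: 7.335/1.356 = 5.41 lb·ft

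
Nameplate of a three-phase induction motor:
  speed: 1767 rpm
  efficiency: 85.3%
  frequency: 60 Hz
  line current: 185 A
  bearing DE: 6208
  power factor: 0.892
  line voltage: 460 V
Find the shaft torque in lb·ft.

447 lb·ft

P_in = √3·V·I·cosφ = 1.732 × 460 × 185 × 0.892 = 131475 W
P_out = η·P_in = 0.853 × 131475 = 112148 W
n = 1767 rpm
ω = 2π×1767/60 = 185 rad/s
τ = P_out/ω = 112148/185 = 606.2 N·m
In lb·ft: 606.2/1.356 = 447 lb·ft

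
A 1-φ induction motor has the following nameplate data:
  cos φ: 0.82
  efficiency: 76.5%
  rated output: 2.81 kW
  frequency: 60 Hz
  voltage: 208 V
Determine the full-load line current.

21.5 A

P_out = 2.81 kW = 2810 W
P_in = P_out / η = 2810 / 0.765 = 3673 W
I = P_in / (V·cosφ) = 3673 / (208 × 0.82) = 21.5 A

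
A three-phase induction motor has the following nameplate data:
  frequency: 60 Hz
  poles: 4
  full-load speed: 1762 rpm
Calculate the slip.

n_s = 120f/p = 120×60/4 = 1800 rpm
s = (n_s − n)/n_s = (1800 − 1762)/1800 = 0.0211

2.11 %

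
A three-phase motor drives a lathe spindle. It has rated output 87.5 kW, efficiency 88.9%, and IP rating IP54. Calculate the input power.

P_out = 87500 W
P_in = P_out/η = 87500/0.889 = 98425 W = 98.4 kW

98.4 kW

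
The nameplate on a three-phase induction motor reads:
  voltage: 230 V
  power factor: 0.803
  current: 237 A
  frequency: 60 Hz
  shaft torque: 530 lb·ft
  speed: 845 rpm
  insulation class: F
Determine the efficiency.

83.9 %

τ = 530 lb·ft × 1.356 = 718.7 N·m
ω = 2π × 845/60 = 88.49 rad/s; P_out = τω = 718.7 × 88.49 = 63598 W
P_in = √3·V_L·I_L·cosφ = 1.732 × 230 × 237 × 0.803 = 75812 W
η = P_out / P_in = 63598 / 75812 = 0.839 = 83.9%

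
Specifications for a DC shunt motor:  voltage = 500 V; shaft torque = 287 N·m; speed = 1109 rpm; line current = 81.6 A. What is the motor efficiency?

81.7 %

ω = 2π × 1109/60 = 116.1 rad/s; P_out = τω = 287 × 116.1 = 33321 W
P_in = V·I = 500 × 81.6 = 40800 W
η = P_out / P_in = 33321 / 40800 = 0.817 = 81.7%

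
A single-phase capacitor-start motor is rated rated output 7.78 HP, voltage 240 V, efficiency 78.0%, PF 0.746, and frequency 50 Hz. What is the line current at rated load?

P_out = 7.78 × 746 = 5804 W
P_in = P_out / η = 5804 / 0.780 = 7441 W
I = P_in / (V·cosφ) = 7441 / (240 × 0.746) = 41.6 A

41.6 A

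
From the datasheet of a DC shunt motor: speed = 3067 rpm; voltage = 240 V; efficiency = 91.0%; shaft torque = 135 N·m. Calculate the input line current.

ω = 2π×3067/60 = 321.2 rad/s; P_out = τω = 135 × 321.2 = 43362 W
P_in = P_out / η = 43362 / 0.910 = 47651 W
I = P_in / V = 47651 / 240 = 199 A

199 A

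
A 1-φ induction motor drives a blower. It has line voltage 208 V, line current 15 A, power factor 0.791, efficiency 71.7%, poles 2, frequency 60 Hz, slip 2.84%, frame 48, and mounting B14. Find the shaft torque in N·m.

4.83 N·m

P_in = V·I·cosφ = 208 × 15 × 0.791 = 2468 W
P_out = η·P_in = 0.717 × 2468 = 1770 W
n_s = 120×60/2 = 3600 rpm; n = 3600×(1−0.0284) = 3498 rpm
ω = 2π×3498/60 = 366.3 rad/s
τ = P_out/ω = 1770/366.3 = 4.83 N·m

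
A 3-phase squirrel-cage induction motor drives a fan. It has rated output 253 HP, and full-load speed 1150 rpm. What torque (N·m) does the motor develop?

P_out = 253 × 746 = 188738 W
ω = 2π × 1150/60 = 120.4 rad/s
τ = P_out/ω = 188738/120.4 = 1570 N·m

1570 N·m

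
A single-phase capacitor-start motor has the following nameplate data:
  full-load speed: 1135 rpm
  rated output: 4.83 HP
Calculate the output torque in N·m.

30.3 N·m

P_out = 4.83 × 746 = 3603 W
ω = 2π × 1135/60 = 118.9 rad/s
τ = P_out/ω = 3603/118.9 = 30.3 N·m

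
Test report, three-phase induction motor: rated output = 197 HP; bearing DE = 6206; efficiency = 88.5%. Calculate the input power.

166 kW

P_out = 197 × 746 = 146962 W
P_in = P_out/η = 146962/0.885 = 166059 W = 166 kW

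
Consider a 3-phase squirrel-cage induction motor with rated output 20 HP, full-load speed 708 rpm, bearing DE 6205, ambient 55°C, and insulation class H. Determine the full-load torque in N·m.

201 N·m

P_out = 20 × 746 = 14920 W
ω = 2π × 708/60 = 74.14 rad/s
τ = P_out/ω = 14920/74.14 = 201 N·m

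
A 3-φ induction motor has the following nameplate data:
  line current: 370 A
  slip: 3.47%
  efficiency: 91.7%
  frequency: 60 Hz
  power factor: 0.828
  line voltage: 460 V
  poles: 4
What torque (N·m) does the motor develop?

P_in = √3·V·I·cosφ = 1.732 × 460 × 370 × 0.828 = 244083 W
P_out = η·P_in = 0.917 × 244083 = 223824 W
n_s = 120×60/4 = 1800 rpm; n = 1800×(1−0.0347) = 1738 rpm
ω = 2π×1738/60 = 182 rad/s
τ = P_out/ω = 223824/182 = 1230 N·m

1230 N·m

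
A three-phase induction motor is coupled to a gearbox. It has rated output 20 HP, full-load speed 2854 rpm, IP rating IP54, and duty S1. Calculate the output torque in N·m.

P_out = 20 × 746 = 14920 W
ω = 2π × 2854/60 = 298.9 rad/s
τ = P_out/ω = 14920/298.9 = 49.9 N·m

49.9 N·m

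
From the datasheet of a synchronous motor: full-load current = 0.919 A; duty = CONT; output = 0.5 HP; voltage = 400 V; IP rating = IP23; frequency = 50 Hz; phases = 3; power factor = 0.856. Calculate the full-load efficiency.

P_out = 0.5 × 746 = 373 W
P_in = √3·V_L·I_L·cosφ = 1.732 × 400 × 0.919 × 0.856 = 545 W
η = P_out / P_in = 373 / 545 = 0.684 = 68.4%

68.4 %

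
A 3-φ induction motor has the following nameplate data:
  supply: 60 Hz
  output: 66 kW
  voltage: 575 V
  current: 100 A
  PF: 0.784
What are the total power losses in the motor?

12100 W

P_in = √3·V·I·cosφ = 1.732×575×100×0.784 = 78079 W
P_out = 66000 W
Losses = P_in − P_out = 78079 − 66000 = 12079 W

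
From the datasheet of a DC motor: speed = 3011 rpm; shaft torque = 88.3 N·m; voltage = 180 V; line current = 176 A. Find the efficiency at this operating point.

ω = 2π × 3011/60 = 315.3 rad/s; P_out = τω = 88.3 × 315.3 = 27841 W
P_in = V·I = 180 × 176 = 31680 W
η = P_out / P_in = 27841 / 31680 = 0.879 = 87.9%

87.9 %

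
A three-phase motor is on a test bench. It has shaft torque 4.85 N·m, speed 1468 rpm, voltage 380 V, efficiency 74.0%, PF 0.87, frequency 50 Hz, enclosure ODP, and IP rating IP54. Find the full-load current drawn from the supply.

ω = 2π×1468/60 = 153.7 rad/s; P_out = τω = 4.85 × 153.7 = 745 W
P_in = P_out / η = 745 / 0.740 = 1007 W
I_L = P_in / (√3·V_L·cosφ) = 1007 / (1.732 × 380 × 0.87) = 1.76 A

1.76 A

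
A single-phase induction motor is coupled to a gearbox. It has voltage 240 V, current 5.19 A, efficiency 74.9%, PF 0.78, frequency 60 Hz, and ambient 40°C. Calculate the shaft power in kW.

P_in = V·I·cosφ = 240 × 5.19 × 0.78 = 972 W
P_out = η·P_in = 0.749 × 972 = 728 W

0.728 kW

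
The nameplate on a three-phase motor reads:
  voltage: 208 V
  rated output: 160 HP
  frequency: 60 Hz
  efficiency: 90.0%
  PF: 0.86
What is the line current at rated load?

P_out = 160 × 746 = 119360 W
P_in = P_out / η = 119360 / 0.900 = 132622 W
I_L = P_in / (√3·V_L·cosφ) = 132622 / (1.732 × 208 × 0.86) = 428 A

428 A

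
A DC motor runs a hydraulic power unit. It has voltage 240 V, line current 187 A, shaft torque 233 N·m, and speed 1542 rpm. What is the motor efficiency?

83.8 %

ω = 2π × 1542/60 = 161.5 rad/s; P_out = τω = 233 × 161.5 = 37630 W
P_in = V·I = 240 × 187 = 44880 W
η = P_out / P_in = 37630 / 44880 = 0.838 = 83.8%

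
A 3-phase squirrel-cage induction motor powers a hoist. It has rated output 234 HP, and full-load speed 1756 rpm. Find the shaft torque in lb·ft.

P_out = 234 × 746 = 174564 W
ω = 2π × 1756/60 = 183.9 rad/s
τ = P_out/ω = 174564/183.9 = 949.2 N·m
In lb·ft: 949.2/1.356 = 700 lb·ft

700 lb·ft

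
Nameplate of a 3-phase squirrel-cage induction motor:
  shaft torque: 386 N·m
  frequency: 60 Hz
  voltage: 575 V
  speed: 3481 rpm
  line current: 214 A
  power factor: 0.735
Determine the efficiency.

89.8 %

ω = 2π × 3481/60 = 364.5 rad/s; P_out = τω = 386 × 364.5 = 140697 W
P_in = √3·V_L·I_L·cosφ = 1.732 × 575 × 214 × 0.735 = 156645 W
η = P_out / P_in = 140697 / 156645 = 0.898 = 89.8%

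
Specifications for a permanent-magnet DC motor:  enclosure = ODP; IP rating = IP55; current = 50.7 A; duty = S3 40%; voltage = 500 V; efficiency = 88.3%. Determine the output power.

P_in = V·I = 500 × 50.7 = 25350 W
P_out = η·P_in = 0.883 × 25350 = 22384 W

22.4 kW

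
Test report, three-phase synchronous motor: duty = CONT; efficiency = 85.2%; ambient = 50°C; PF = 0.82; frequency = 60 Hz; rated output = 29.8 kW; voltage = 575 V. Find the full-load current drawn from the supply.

P_out = 29.8 kW = 29800 W
P_in = P_out / η = 29800 / 0.852 = 34977 W
I_L = P_in / (√3·V_L·cosφ) = 34977 / (1.732 × 575 × 0.82) = 42.8 A

42.8 A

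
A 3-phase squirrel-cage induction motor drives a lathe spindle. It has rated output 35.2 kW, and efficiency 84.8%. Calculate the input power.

41.5 kW

P_out = 35200 W
P_in = P_out/η = 35200/0.848 = 41509 W = 41.5 kW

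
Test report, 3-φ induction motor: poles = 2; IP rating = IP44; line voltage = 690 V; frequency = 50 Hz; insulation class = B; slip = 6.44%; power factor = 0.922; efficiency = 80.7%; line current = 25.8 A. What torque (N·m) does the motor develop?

P_in = √3·V·I·cosφ = 1.732 × 690 × 25.8 × 0.922 = 28428 W
P_out = η·P_in = 0.807 × 28428 = 22941 W
n_s = 120×50/2 = 3000 rpm; n = 3000×(1−0.0644) = 2807 rpm
ω = 2π×2807/60 = 293.9 rad/s
τ = P_out/ω = 22941/293.9 = 78.1 N·m

78.1 N·m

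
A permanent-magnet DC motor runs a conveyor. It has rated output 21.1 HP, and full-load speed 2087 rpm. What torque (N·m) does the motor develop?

P_out = 21.1 × 746 = 15741 W
ω = 2π × 2087/60 = 218.6 rad/s
τ = P_out/ω = 15741/218.6 = 72 N·m

72 N·m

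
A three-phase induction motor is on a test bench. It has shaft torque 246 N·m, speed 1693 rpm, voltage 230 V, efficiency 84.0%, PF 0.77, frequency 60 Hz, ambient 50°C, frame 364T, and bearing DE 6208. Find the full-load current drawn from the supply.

169 A

ω = 2π×1693/60 = 177.3 rad/s; P_out = τω = 246 × 177.3 = 43616 W
P_in = P_out / η = 43616 / 0.840 = 51924 W
I_L = P_in / (√3·V_L·cosφ) = 51924 / (1.732 × 230 × 0.77) = 169 A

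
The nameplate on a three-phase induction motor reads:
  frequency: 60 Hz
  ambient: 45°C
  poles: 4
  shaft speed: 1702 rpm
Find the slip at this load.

5.44 %

n_s = 120f/p = 120×60/4 = 1800 rpm
s = (n_s − n)/n_s = (1800 − 1702)/1800 = 0.0544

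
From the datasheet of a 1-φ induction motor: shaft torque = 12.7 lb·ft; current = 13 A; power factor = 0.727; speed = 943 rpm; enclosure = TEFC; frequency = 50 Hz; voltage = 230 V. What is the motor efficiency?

τ = 12.7 lb·ft × 1.356 = 17.22 N·m
ω = 2π × 943/60 = 98.75 rad/s; P_out = τω = 17.22 × 98.75 = 1700 W
P_in = V·I·cosφ = 230 × 13 × 0.727 = 2174 W
η = P_out / P_in = 1700 / 2174 = 0.782 = 78.2%

78.2 %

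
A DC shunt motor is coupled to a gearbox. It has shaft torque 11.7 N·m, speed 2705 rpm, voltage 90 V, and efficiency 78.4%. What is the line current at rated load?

47 A

ω = 2π×2705/60 = 283.3 rad/s; P_out = τω = 11.7 × 283.3 = 3315 W
P_in = P_out / η = 3315 / 0.784 = 4228 W
I = P_in / V = 4228 / 90 = 47 A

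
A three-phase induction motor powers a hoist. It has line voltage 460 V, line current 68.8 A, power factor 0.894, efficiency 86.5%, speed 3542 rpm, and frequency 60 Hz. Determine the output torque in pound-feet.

P_in = √3·V·I·cosφ = 1.732 × 460 × 68.8 × 0.894 = 49004 W
P_out = η·P_in = 0.865 × 49004 = 42388 W
n = 3542 rpm
ω = 2π×3542/60 = 370.9 rad/s
τ = P_out/ω = 42388/370.9 = 114.3 N·m
In lb·ft: 114.3/1.356 = 84.3 lb·ft

84.3 lb·ft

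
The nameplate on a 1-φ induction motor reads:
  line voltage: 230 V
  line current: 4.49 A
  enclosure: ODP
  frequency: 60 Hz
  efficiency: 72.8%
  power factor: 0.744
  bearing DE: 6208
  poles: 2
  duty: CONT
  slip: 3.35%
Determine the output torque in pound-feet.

1.13 lb·ft

P_in = V·I·cosφ = 230 × 4.49 × 0.744 = 768 W
P_out = η·P_in = 0.728 × 768 = 559 W
n_s = 120×60/2 = 3600 rpm; n = 3600×(1−0.0335) = 3479 rpm
ω = 2π×3479/60 = 364.3 rad/s
τ = P_out/ω = 559/364.3 = 1.534 N·m
In lb·ft: 1.534/1.356 = 1.13 lb·ft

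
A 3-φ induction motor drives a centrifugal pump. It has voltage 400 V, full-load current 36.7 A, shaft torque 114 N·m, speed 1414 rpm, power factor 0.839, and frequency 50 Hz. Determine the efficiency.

ω = 2π × 1414/60 = 148.1 rad/s; P_out = τω = 114 × 148.1 = 16883 W
P_in = √3·V_L·I_L·cosφ = 1.732 × 400 × 36.7 × 0.839 = 21332 W
η = P_out / P_in = 16883 / 21332 = 0.791 = 79.1%

79.1 %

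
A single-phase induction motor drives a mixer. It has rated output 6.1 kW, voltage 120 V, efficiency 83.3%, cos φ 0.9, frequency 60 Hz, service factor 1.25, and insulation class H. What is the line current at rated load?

67.8 A

P_out = 6.1 kW = 6100 W
P_in = P_out / η = 6100 / 0.833 = 7323 W
I = P_in / (V·cosφ) = 7323 / (120 × 0.9) = 67.8 A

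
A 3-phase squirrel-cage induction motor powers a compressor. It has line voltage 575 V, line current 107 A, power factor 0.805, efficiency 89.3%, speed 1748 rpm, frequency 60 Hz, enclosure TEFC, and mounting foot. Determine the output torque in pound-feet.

309 lb·ft

P_in = √3·V·I·cosφ = 1.732 × 575 × 107 × 0.805 = 85782 W
P_out = η·P_in = 0.893 × 85782 = 76603 W
n = 1748 rpm
ω = 2π×1748/60 = 183.1 rad/s
τ = P_out/ω = 76603/183.1 = 418.4 N·m
In lb·ft: 418.4/1.356 = 309 lb·ft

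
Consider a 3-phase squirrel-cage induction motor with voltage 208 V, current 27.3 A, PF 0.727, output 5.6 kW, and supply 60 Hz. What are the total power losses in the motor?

P_in = √3·V·I·cosφ = 1.732×208×27.3×0.727 = 7150 W
P_out = 5600 W
Losses = P_in − P_out = 7150 − 5600 = 1550 W

1.55 kW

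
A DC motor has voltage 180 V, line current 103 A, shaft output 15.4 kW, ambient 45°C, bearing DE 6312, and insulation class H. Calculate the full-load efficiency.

83.1 %

P_out = 15.4 kW = 15400 W
P_in = V·I = 180 × 103 = 18540 W
η = P_out / P_in = 15400 / 18540 = 0.831 = 83.1%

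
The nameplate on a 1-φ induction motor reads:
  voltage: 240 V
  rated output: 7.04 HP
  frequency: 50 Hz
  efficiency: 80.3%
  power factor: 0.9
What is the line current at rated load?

P_out = 7.04 × 746 = 5252 W
P_in = P_out / η = 5252 / 0.803 = 6540 W
I = P_in / (V·cosφ) = 6540 / (240 × 0.9) = 30.3 A

30.3 A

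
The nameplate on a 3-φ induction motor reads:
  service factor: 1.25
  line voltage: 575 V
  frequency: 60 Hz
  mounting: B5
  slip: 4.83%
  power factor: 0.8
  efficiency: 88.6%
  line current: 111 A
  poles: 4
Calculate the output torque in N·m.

437 N·m

P_in = √3·V·I·cosφ = 1.732 × 575 × 111 × 0.8 = 88436 W
P_out = η·P_in = 0.886 × 88436 = 78354 W
n_s = 120×60/4 = 1800 rpm; n = 1800×(1−0.0483) = 1713 rpm
ω = 2π×1713/60 = 179.4 rad/s
τ = P_out/ω = 78354/179.4 = 437 N·m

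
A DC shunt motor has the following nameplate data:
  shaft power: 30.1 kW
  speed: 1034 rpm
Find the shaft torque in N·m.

ω = 2π × 1034/60 = 108.3 rad/s
τ = P/ω = 30100/108.3 = 278 N·m

278 N·m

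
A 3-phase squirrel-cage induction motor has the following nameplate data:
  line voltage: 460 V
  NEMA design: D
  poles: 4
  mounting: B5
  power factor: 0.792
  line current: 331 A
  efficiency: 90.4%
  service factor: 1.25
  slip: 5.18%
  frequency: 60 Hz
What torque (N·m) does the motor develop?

1060 N·m

P_in = √3·V·I·cosφ = 1.732 × 460 × 331 × 0.792 = 208862 W
P_out = η·P_in = 0.904 × 208862 = 188811 W
n_s = 120×60/4 = 1800 rpm; n = 1800×(1−0.0518) = 1707 rpm
ω = 2π×1707/60 = 178.8 rad/s
τ = P_out/ω = 188811/178.8 = 1060 N·m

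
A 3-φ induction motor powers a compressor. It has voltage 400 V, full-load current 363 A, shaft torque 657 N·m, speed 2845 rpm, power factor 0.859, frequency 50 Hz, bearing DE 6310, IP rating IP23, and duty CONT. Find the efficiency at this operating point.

ω = 2π × 2845/60 = 297.9 rad/s; P_out = τω = 657 × 297.9 = 195720 W
P_in = √3·V_L·I_L·cosφ = 1.732 × 400 × 363 × 0.859 = 216027 W
η = P_out / P_in = 195720 / 216027 = 0.906 = 90.6%

90.6 %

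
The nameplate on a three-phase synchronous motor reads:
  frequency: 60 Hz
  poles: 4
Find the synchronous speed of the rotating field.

n_s = 120f/p = 120×60/4 = 1800 rpm

1800 rpm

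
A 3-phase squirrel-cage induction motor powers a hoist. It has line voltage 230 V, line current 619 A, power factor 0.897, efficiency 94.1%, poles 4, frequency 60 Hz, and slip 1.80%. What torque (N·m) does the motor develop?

1120 N·m

P_in = √3·V·I·cosφ = 1.732 × 230 × 619 × 0.897 = 221187 W
P_out = η·P_in = 0.941 × 221187 = 208137 W
n_s = 120×60/4 = 1800 rpm; n = 1800×(1−0.018) = 1768 rpm
ω = 2π×1768/60 = 185.1 rad/s
τ = P_out/ω = 208137/185.1 = 1120 N·m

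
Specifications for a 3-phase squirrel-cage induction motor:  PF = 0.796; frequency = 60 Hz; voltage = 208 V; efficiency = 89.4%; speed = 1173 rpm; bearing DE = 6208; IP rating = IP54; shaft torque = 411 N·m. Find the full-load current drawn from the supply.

197 A

ω = 2π×1173/60 = 122.8 rad/s; P_out = τω = 411 × 122.8 = 50471 W
P_in = P_out / η = 50471 / 0.894 = 56455 W
I_L = P_in / (√3·V_L·cosφ) = 56455 / (1.732 × 208 × 0.796) = 197 A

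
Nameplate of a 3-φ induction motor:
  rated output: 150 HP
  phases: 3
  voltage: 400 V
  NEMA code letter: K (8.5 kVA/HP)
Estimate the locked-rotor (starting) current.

S_LR = 8.5 × 150 = 1275 kVA
I_LR = S_LR/(√3·V_L) = 1275000/(1.732×400) = 1840 A

1840 A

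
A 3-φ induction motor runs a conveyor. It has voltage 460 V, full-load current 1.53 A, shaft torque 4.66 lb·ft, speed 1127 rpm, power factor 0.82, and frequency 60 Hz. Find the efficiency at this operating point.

τ = 4.66 lb·ft × 1.356 = 6.319 N·m
ω = 2π × 1127/60 = 118 rad/s; P_out = τω = 6.319 × 118 = 746 W
P_in = √3·V_L·I_L·cosφ = 1.732 × 460 × 1.53 × 0.82 = 1000 W
η = P_out / P_in = 746 / 1000 = 0.746 = 74.6%

74.6 %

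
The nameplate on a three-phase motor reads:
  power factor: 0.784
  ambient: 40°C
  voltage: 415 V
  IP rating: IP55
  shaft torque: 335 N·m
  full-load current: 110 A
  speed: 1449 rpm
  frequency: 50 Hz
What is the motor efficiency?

82.0 %

ω = 2π × 1449/60 = 151.7 rad/s; P_out = τω = 335 × 151.7 = 50820 W
P_in = √3·V_L·I_L·cosφ = 1.732 × 415 × 110 × 0.784 = 61988 W
η = P_out / P_in = 50820 / 61988 = 0.820 = 82.0%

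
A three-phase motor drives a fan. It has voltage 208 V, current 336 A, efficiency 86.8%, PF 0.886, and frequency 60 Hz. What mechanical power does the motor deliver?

P_in = √3·V·I·cosφ = 1.732 × 208 × 336 × 0.886 = 107247 W
P_out = η·P_in = 0.868 × 107247 = 93090 W

93.1 kW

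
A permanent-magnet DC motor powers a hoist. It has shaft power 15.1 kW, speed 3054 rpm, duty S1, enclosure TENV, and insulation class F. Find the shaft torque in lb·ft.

34.8 lb·ft

ω = 2π × 3054/60 = 319.8 rad/s
τ = P/ω = 15100/319.8 = 47.22 N·m
In lb·ft: 47.22/1.356 = 34.8 lb·ft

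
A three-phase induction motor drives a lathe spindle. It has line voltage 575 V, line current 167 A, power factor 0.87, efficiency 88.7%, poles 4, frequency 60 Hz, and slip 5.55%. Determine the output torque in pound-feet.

532 lb·ft

P_in = √3·V·I·cosφ = 1.732 × 575 × 167 × 0.87 = 144694 W
P_out = η·P_in = 0.887 × 144694 = 128344 W
n_s = 120×60/4 = 1800 rpm; n = 1800×(1−0.0555) = 1700 rpm
ω = 2π×1700/60 = 178 rad/s
τ = P_out/ω = 128344/178 = 721 N·m
In lb·ft: 721/1.356 = 532 lb·ft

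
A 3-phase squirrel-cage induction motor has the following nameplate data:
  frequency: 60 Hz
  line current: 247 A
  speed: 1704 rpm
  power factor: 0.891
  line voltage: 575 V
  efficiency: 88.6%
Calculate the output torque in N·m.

P_in = √3·V·I·cosφ = 1.732 × 575 × 247 × 0.891 = 219175 W
P_out = η·P_in = 0.886 × 219175 = 194189 W
n = 1704 rpm
ω = 2π×1704/60 = 178.4 rad/s
τ = P_out/ω = 194189/178.4 = 1090 N·m

1090 N·m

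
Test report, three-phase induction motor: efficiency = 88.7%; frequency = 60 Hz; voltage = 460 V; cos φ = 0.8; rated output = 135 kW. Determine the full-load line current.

239 A

P_out = 135 kW = 135000 W
P_in = P_out / η = 135000 / 0.887 = 152198 W
I_L = P_in / (√3·V_L·cosφ) = 152198 / (1.732 × 460 × 0.8) = 239 A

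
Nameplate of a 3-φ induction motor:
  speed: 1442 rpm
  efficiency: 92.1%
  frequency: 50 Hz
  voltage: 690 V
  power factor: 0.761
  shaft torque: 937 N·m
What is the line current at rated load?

ω = 2π×1442/60 = 151 rad/s; P_out = τω = 937 × 151 = 141487 W
P_in = P_out / η = 141487 / 0.921 = 153623 W
I_L = P_in / (√3·V_L·cosφ) = 153623 / (1.732 × 690 × 0.761) = 169 A

169 A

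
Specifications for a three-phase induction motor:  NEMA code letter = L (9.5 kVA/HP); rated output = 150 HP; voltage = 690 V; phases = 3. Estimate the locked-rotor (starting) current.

S_LR = 9.5 × 150 = 1425 kVA
I_LR = S_LR/(√3·V_L) = 1425000/(1.732×690) = 1190 A

1190 A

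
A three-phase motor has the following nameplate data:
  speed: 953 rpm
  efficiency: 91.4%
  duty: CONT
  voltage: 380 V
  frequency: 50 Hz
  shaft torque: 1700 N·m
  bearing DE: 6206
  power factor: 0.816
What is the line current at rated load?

ω = 2π×953/60 = 99.8 rad/s; P_out = τω = 1700 × 99.8 = 169660 W
P_in = P_out / η = 169660 / 0.914 = 185624 W
I_L = P_in / (√3·V_L·cosφ) = 185624 / (1.732 × 380 × 0.816) = 346 A

346 A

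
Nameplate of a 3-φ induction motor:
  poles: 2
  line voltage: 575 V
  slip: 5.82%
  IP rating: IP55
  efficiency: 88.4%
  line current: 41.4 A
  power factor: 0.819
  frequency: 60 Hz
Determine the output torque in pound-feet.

62 lb·ft

P_in = √3·V·I·cosφ = 1.732 × 575 × 41.4 × 0.819 = 33768 W
P_out = η·P_in = 0.884 × 33768 = 29851 W
n_s = 120×60/2 = 3600 rpm; n = 3600×(1−0.0582) = 3390 rpm
ω = 2π×3390/60 = 355 rad/s
τ = P_out/ω = 29851/355 = 84.09 N·m
In lb·ft: 84.09/1.356 = 62 lb·ft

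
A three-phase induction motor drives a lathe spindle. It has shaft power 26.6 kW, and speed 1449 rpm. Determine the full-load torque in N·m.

ω = 2π × 1449/60 = 151.7 rad/s
τ = P/ω = 26600/151.7 = 175 N·m

175 N·m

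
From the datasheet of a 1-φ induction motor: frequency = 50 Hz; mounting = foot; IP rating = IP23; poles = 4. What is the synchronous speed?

1500 rpm

n_s = 120f/p = 120×50/4 = 1500 rpm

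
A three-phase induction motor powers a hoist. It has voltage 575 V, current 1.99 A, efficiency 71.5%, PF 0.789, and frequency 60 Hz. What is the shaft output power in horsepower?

1.5 HP

P_in = √3·V·I·cosφ = 1.732 × 575 × 1.99 × 0.789 = 1564 W
P_out = η·P_in = 0.715 × 1564 = 1118 W
= 1118/746 = 1.5 HP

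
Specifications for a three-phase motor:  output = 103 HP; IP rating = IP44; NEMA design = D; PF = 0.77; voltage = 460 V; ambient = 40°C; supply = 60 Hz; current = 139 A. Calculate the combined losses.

P_in = √3·V·I·cosφ = 1.732×460×139×0.77 = 85273 W
P_out = 103×746 = 76838 W
Losses = P_in − P_out = 85273 − 76838 = 8435 W

8.44 kW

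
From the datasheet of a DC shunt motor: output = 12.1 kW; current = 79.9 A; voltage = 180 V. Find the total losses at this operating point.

2.28 kW

P_in = V·I = 180×79.9 = 14382 W
P_out = 12100 W
Losses = P_in − P_out = 14382 − 12100 = 2282 W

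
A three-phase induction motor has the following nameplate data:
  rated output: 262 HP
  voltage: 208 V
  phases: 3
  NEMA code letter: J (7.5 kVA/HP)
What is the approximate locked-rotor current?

S_LR = 7.5 × 262 = 1965 kVA
I_LR = S_LR/(√3·V_L) = 1965000/(1.732×208) = 5450 A

5450 A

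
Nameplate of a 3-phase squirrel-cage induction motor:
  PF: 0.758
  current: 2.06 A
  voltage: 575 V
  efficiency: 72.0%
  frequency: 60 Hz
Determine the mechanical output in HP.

P_in = √3·V·I·cosφ = 1.732 × 575 × 2.06 × 0.758 = 1555 W
P_out = η·P_in = 0.72 × 1555 = 1120 W
= 1120/746 = 1.5 HP

1.5 HP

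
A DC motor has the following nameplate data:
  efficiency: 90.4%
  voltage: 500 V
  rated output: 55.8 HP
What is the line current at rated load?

92.1 A

P_out = 55.8 × 746 = 41627 W
P_in = P_out / η = 41627 / 0.904 = 46048 W
I = P_in / V = 46048 / 500 = 92.1 A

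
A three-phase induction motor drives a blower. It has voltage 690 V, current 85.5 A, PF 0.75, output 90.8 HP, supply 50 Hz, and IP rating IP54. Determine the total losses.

P_in = √3·V·I·cosφ = 1.732×690×85.5×0.75 = 76635 W
P_out = 90.8×746 = 67737 W
Losses = P_in − P_out = 76635 − 67737 = 8898 W

8900 W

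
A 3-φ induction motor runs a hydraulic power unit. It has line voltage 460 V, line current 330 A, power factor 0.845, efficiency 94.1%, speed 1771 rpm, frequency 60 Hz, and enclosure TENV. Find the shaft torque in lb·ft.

831 lb·ft

P_in = √3·V·I·cosφ = 1.732 × 460 × 330 × 0.845 = 222165 W
P_out = η·P_in = 0.941 × 222165 = 209057 W
n = 1771 rpm
ω = 2π×1771/60 = 185.5 rad/s
τ = P_out/ω = 209057/185.5 = 1127 N·m
In lb·ft: 1127/1.356 = 831 lb·ft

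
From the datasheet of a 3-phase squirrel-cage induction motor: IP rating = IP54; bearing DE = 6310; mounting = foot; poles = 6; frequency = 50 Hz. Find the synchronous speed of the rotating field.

n_s = 120f/p = 120×50/6 = 1000 rpm

1000 rpm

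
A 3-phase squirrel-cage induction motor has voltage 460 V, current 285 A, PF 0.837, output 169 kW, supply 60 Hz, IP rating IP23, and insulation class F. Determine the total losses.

P_in = √3·V·I·cosφ = 1.732×460×285×0.837 = 190054 W
P_out = 169000 W
Losses = P_in − P_out = 190054 − 169000 = 21054 W

21.1 kW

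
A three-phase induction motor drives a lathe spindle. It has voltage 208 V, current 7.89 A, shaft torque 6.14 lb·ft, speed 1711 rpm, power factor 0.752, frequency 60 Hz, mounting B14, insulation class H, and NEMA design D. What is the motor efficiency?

τ = 6.14 lb·ft × 1.356 = 8.326 N·m
ω = 2π × 1711/60 = 179.2 rad/s; P_out = τω = 8.326 × 179.2 = 1492 W
P_in = √3·V_L·I_L·cosφ = 1.732 × 208 × 7.89 × 0.752 = 2137 W
η = P_out / P_in = 1492 / 2137 = 0.698 = 69.8%

69.8 %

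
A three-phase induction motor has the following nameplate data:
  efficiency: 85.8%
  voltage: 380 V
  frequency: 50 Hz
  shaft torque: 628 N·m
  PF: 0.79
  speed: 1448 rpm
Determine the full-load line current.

213 A

ω = 2π×1448/60 = 151.6 rad/s; P_out = τω = 628 × 151.6 = 95205 W
P_in = P_out / η = 95205 / 0.858 = 110962 W
I_L = P_in / (√3·V_L·cosφ) = 110962 / (1.732 × 380 × 0.79) = 213 A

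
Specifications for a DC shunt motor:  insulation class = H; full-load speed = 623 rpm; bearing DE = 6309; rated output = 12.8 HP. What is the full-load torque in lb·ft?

P_out = 12.8 × 746 = 9549 W
ω = 2π × 623/60 = 65.24 rad/s
τ = P_out/ω = 9549/65.24 = 146.4 N·m
In lb·ft: 146.4/1.356 = 108 lb·ft

108 lb·ft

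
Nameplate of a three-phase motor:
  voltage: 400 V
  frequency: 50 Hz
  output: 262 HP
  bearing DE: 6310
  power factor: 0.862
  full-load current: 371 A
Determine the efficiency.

88.2 %

P_out = 262 × 746 = 195452 W
P_in = √3·V_L·I_L·cosφ = 1.732 × 400 × 371 × 0.862 = 221559 W
η = P_out / P_in = 195452 / 221559 = 0.882 = 88.2%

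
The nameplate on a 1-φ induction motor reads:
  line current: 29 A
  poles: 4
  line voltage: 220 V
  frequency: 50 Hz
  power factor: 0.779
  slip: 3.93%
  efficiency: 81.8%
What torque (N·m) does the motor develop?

26.9 N·m

P_in = V·I·cosφ = 220 × 29 × 0.779 = 4970 W
P_out = η·P_in = 0.818 × 4970 = 4065 W
n_s = 120×50/4 = 1500 rpm; n = 1500×(1−0.0393) = 1441 rpm
ω = 2π×1441/60 = 150.9 rad/s
τ = P_out/ω = 4065/150.9 = 26.9 N·m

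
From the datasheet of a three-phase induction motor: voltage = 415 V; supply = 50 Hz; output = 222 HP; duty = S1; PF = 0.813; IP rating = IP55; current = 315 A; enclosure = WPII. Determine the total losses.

P_in = √3·V·I·cosφ = 1.732×415×315×0.813 = 184076 W
P_out = 222×746 = 165612 W
Losses = P_in − P_out = 184076 − 165612 = 18464 W

18.5 kW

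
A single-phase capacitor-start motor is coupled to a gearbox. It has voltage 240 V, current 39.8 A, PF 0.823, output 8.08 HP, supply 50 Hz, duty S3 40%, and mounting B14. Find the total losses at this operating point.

1830 W

P_in = V·I·cosφ = 240×39.8×0.823 = 7861 W
P_out = 8.08×746 = 6028 W
Losses = P_in − P_out = 7861 − 6028 = 1833 W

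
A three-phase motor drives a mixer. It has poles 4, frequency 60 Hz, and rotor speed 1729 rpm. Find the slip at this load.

n_s = 120f/p = 120×60/4 = 1800 rpm
s = (n_s − n)/n_s = (1800 − 1729)/1800 = 0.0394

3.94 %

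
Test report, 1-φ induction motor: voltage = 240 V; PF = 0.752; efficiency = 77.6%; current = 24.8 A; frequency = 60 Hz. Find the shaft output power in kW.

P_in = V·I·cosφ = 240 × 24.8 × 0.752 = 4476 W
P_out = η·P_in = 0.776 × 4476 = 3473 W

3.47 kW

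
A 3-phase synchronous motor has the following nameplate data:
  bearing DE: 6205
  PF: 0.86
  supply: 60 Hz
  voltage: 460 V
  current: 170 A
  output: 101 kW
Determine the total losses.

P_in = √3·V·I·cosφ = 1.732×460×170×0.86 = 116480 W
P_out = 101000 W
Losses = P_in − P_out = 116480 − 101000 = 15480 W

15.5 kW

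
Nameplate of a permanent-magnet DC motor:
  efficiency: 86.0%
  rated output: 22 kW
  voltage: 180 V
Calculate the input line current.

P_out = 22 kW = 22000 W
P_in = P_out / η = 22000 / 0.860 = 25581 W
I = P_in / V = 25581 / 180 = 142 A

142 A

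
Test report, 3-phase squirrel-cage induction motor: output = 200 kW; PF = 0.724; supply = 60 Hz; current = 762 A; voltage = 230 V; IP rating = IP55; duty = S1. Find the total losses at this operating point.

19800 W

P_in = √3·V·I·cosφ = 1.732×230×762×0.724 = 219770 W
P_out = 200000 W
Losses = P_in − P_out = 219770 − 200000 = 19770 W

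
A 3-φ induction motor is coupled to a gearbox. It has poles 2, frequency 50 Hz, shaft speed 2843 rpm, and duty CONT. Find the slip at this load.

5.23 %

n_s = 120f/p = 120×50/2 = 3000 rpm
s = (n_s − n)/n_s = (3000 − 2843)/3000 = 0.0523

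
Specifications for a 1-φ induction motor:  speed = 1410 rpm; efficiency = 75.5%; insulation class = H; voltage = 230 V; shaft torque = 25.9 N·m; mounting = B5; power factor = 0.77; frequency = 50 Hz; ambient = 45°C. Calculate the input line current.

ω = 2π×1410/60 = 147.7 rad/s; P_out = τω = 25.9 × 147.7 = 3825 W
P_in = P_out / η = 3825 / 0.755 = 5066 W
I = P_in / (V·cosφ) = 5066 / (230 × 0.77) = 28.6 A

28.6 A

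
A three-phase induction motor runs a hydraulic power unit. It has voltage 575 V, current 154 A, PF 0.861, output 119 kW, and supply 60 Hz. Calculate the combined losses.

P_in = √3·V·I·cosφ = 1.732×575×154×0.861 = 132050 W
P_out = 119000 W
Losses = P_in − P_out = 132050 − 119000 = 13050 W

13100 W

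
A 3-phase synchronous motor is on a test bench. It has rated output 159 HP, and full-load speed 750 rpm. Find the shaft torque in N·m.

1510 N·m

P_out = 159 × 746 = 118614 W
ω = 2π × 750/60 = 78.54 rad/s
τ = P_out/ω = 118614/78.54 = 1510 N·m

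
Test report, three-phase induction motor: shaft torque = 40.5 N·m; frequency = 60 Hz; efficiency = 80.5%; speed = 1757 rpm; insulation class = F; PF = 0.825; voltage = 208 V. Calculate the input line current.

ω = 2π×1757/60 = 184 rad/s; P_out = τω = 40.5 × 184 = 7452 W
P_in = P_out / η = 7452 / 0.805 = 9257 W
I_L = P_in / (√3·V_L·cosφ) = 9257 / (1.732 × 208 × 0.825) = 31.1 A

31.1 A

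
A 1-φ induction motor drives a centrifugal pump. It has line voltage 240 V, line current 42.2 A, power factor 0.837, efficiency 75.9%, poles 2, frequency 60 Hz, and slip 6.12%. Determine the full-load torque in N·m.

18.2 N·m

P_in = V·I·cosφ = 240 × 42.2 × 0.837 = 8477 W
P_out = η·P_in = 0.759 × 8477 = 6434 W
n_s = 120×60/2 = 3600 rpm; n = 3600×(1−0.0612) = 3380 rpm
ω = 2π×3380/60 = 354 rad/s
τ = P_out/ω = 6434/354 = 18.2 N·m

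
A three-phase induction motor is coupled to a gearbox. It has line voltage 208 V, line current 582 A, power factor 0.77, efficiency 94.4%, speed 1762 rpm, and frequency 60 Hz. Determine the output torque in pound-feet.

P_in = √3·V·I·cosφ = 1.732 × 208 × 582 × 0.77 = 161445 W
P_out = η·P_in = 0.944 × 161445 = 152404 W
n = 1762 rpm
ω = 2π×1762/60 = 184.5 rad/s
τ = P_out/ω = 152404/184.5 = 826 N·m
In lb·ft: 826/1.356 = 609 lb·ft

609 lb·ft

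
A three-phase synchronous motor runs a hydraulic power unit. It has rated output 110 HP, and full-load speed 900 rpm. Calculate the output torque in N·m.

P_out = 110 × 746 = 82060 W
ω = 2π × 900/60 = 94.25 rad/s
τ = P_out/ω = 82060/94.25 = 871 N·m

871 N·m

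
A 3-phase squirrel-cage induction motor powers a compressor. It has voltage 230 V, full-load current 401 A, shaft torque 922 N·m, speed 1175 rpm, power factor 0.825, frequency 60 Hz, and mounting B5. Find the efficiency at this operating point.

ω = 2π × 1175/60 = 123 rad/s; P_out = τω = 922 × 123 = 113406 W
P_in = √3·V_L·I_L·cosφ = 1.732 × 230 × 401 × 0.825 = 131787 W
η = P_out / P_in = 113406 / 131787 = 0.861 = 86.1%

86.1 %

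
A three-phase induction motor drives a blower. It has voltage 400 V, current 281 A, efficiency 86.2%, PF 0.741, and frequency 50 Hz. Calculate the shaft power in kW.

124 kW

P_in = √3·V·I·cosφ = 1.732 × 400 × 281 × 0.741 = 144256 W
P_out = η·P_in = 0.862 × 144256 = 124349 W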